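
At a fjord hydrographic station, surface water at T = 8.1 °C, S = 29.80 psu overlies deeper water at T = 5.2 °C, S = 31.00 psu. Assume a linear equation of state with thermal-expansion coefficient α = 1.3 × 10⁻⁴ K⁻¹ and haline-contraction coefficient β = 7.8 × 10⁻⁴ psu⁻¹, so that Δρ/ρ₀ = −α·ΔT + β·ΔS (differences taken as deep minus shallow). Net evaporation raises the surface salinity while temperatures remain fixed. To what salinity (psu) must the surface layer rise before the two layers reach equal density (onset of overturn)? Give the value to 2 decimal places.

31.48 psu

Neutral buoyancy requires −α(T_deep − T_surf) + β(S_deep − S_surf′) = 0.
S_surf′ = S_deep − (α/β)·ΔT = 31.00 − (1.3 × 10⁻⁴/7.8 × 10⁻⁴)·(-2.9) = 31.4833 psu.
Increase required: 31.4833 − 29.80 = 1.6833 psu.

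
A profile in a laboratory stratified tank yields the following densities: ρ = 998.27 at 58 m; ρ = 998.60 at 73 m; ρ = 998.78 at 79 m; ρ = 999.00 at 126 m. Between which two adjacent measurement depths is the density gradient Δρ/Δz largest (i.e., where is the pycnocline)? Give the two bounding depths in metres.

Compute the density gradient over each adjacent pair:
  58–73 m: Δρ/Δz = 0.33/15 = 0.022 kg m⁻⁴
  73–79 m: Δρ/Δz = 0.18/6 = 0.030 kg m⁻⁴
  79–126 m: Δρ/Δz = 0.22/47 = 4.7 × 10⁻³ kg m⁻⁴
The largest gradient is in the 73–79 m interval — the pycnocline.

73–79 m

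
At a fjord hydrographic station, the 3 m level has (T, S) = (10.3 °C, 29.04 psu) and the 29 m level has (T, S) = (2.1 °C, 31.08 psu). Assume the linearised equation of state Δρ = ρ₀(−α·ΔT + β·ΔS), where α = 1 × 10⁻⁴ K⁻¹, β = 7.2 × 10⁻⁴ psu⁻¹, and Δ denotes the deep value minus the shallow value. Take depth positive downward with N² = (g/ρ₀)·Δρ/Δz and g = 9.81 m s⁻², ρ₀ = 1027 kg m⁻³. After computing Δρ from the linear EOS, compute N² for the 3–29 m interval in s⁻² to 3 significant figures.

8.64 × 10⁻⁴ s⁻²

ΔT = -8.2 K, ΔS = +2.04 psu (deep − shallow).
Δρ/ρ₀ = −αΔT + βΔS = 8.20 × 10⁻⁴ + 1.4688 × 10⁻³ = 2.2888 × 10⁻³, so Δρ ≈ 2.351 kg m⁻³.
N² = (g/ρ₀)·Δρ/Δz = g·(Δρ/ρ₀)/Δz = 9.81 × 2.2888 × 10⁻³ / 26 = 8.6358 × 10⁻⁴ s⁻² ≈ 8.64 × 10⁻⁴ s⁻².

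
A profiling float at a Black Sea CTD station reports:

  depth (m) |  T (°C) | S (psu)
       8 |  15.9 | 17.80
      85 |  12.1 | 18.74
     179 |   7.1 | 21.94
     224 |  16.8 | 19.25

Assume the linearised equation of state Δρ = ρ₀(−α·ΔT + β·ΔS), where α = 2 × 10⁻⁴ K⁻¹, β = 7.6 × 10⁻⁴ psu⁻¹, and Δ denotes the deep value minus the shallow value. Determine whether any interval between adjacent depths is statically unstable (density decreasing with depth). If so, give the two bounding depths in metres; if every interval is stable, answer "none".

Evaluate Δρ/ρ₀ = −αΔT + βΔS across each adjacent pair:
  8–85 m: −αΔT+βΔS = −(2 × 10⁻⁴)(-3.8)+(7.6 × 10⁻⁴)(+0.94) = 1.5 × 10⁻³ → stable
  85–179 m: −αΔT+βΔS = −(2 × 10⁻⁴)(-5.0)+(7.6 × 10⁻⁴)(+3.20) = 3.4 × 10⁻³ → stable
  179–224 m: −αΔT+βΔS = −(2 × 10⁻⁴)(+9.7)+(7.6 × 10⁻⁴)(-2.69) = -4.0 × 10⁻³ → UNSTABLE
The 179–224 m interval has Δρ < 0: lighter water underlies denser water.

179–224 m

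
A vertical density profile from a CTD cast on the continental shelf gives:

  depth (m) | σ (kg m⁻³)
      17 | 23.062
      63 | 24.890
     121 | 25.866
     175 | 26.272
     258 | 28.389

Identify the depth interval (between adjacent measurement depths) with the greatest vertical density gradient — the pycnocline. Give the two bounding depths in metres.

17–63 m

Compute the density gradient over each adjacent pair:
  17–63 m: Δρ/Δz = 1.828/46 = 0.040 kg m⁻⁴
  63–121 m: Δρ/Δz = 0.976/58 = 0.017 kg m⁻⁴
  121–175 m: Δρ/Δz = 0.406/54 = 7.5 × 10⁻³ kg m⁻⁴
  175–258 m: Δρ/Δz = 2.117/83 = 0.026 kg m⁻⁴
The largest gradient is in the 17–63 m interval — the pycnocline.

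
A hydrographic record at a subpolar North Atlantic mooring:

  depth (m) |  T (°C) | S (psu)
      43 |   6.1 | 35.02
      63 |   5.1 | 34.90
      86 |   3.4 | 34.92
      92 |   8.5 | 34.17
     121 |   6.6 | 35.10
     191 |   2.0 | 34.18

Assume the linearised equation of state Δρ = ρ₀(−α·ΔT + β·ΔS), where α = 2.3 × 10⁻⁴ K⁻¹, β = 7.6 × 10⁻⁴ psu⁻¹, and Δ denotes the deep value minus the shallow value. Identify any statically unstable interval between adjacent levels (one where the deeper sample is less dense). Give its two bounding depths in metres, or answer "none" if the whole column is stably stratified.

86–92 m

Evaluate Δρ/ρ₀ = −αΔT + βΔS across each adjacent pair:
  43–63 m: −αΔT+βΔS = −(2.3 × 10⁻⁴)(-1.0)+(7.6 × 10⁻⁴)(-0.12) = 1.4 × 10⁻⁴ → stable
  63–86 m: −αΔT+βΔS = −(2.3 × 10⁻⁴)(-1.7)+(7.6 × 10⁻⁴)(+0.02) = 4.1 × 10⁻⁴ → stable
  86–92 m: −αΔT+βΔS = −(2.3 × 10⁻⁴)(+5.1)+(7.6 × 10⁻⁴)(-0.75) = -1.7 × 10⁻³ → UNSTABLE
  92–121 m: −αΔT+βΔS = −(2.3 × 10⁻⁴)(-1.9)+(7.6 × 10⁻⁴)(+0.93) = 1.1 × 10⁻³ → stable
  121–191 m: −αΔT+βΔS = −(2.3 × 10⁻⁴)(-4.6)+(7.6 × 10⁻⁴)(-0.92) = 3.6 × 10⁻⁴ → stable
The 86–92 m interval has Δρ < 0: lighter water underlies denser water.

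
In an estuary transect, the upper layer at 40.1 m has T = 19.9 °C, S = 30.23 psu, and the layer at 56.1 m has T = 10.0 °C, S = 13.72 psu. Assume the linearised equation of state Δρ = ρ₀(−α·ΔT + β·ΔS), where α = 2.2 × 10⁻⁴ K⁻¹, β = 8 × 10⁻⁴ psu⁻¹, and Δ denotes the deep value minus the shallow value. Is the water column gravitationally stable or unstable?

unstable

ΔT = 10.0 − 19.9 = -9.9 K and ΔS = 13.72 − 30.23 = -16.51 psu (deep − shallow).
−αΔT = 2.178 × 10⁻³; βΔS = -0.013208; sum Δρ/ρ₀ = -0.01103.
Δρ/ρ₀ < 0, so Δρ < 0: deeper water is lighter → statically unstable; the column would overturn.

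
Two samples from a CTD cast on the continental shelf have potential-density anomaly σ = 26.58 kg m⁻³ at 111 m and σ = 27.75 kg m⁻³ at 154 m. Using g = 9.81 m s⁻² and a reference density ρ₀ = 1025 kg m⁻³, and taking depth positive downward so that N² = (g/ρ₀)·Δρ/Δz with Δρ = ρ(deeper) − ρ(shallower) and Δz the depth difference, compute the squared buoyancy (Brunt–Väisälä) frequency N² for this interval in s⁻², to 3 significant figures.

Δρ = 1027.75 − 1026.58 = 1.17 kg m⁻³ over Δz = 154 − 111 = 43 m.
N² = (9.81/1025) × (1.17/43) = 2.6041 × 10⁻⁴ s⁻² ≈ 2.60 × 10⁻⁴ s⁻².

2.60 × 10⁻⁴ s⁻²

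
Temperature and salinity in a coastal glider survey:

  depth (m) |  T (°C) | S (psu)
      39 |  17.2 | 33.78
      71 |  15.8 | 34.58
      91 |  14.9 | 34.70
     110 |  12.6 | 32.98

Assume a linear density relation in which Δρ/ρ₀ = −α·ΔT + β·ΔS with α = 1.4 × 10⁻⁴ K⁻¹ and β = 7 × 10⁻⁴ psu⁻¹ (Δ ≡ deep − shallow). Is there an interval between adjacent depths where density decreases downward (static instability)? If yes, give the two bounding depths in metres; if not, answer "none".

Evaluate Δρ/ρ₀ = −αΔT + βΔS across each adjacent pair:
  39–71 m: −αΔT+βΔS = −(1.4 × 10⁻⁴)(-1.4)+(7 × 10⁻⁴)(+0.80) = 7.6 × 10⁻⁴ → stable
  71–91 m: −αΔT+βΔS = −(1.4 × 10⁻⁴)(-0.9)+(7 × 10⁻⁴)(+0.12) = 2.1 × 10⁻⁴ → stable
  91–110 m: −αΔT+βΔS = −(1.4 × 10⁻⁴)(-2.3)+(7 × 10⁻⁴)(-1.72) = -8.8 × 10⁻⁴ → UNSTABLE
The 91–110 m interval has Δρ < 0: lighter water underlies denser water.

91–110 m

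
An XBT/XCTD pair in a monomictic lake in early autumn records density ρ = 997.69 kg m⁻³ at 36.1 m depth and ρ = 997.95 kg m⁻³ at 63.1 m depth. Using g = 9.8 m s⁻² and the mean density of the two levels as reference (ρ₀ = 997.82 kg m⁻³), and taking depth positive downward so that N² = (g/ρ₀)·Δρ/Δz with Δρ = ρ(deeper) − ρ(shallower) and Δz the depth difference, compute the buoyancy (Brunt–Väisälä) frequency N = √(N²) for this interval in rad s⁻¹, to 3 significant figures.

Δρ = 997.95 − 997.69 = 0.26 kg m⁻³ over Δz = 63.1 − 36.1 = 27 m.
N² = (9.8/997.82) × (0.26/27) = 9.4577 × 10⁻⁵ s⁻².
N = √(9.4577 × 10⁻⁵) = 9.7251 × 10⁻³ rad s⁻¹ ≈ 9.73 × 10⁻³ rad s⁻¹.
A positive N² confirms static stability across the interval.

9.73 × 10⁻³ rad s⁻¹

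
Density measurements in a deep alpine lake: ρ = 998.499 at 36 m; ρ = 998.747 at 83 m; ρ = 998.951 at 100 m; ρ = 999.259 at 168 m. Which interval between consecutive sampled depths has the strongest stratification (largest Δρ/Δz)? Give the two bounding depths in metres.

Compute the density gradient over each adjacent pair:
  36–83 m: Δρ/Δz = 0.248/47 = 5.3 × 10⁻³ kg m⁻⁴
  83–100 m: Δρ/Δz = 0.204/17 = 0.012 kg m⁻⁴
  100–168 m: Δρ/Δz = 0.308/68 = 4.5 × 10⁻³ kg m⁻⁴
The largest gradient is in the 83–100 m interval — the pycnocline.

83–100 m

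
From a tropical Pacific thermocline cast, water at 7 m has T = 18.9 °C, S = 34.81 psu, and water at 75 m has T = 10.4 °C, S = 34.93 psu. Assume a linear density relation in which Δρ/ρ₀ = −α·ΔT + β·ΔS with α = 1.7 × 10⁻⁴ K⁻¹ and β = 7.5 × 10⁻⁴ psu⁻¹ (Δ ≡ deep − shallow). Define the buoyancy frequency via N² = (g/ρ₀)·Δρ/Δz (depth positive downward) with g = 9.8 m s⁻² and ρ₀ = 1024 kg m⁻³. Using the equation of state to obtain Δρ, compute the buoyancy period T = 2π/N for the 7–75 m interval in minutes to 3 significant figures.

ΔT = -8.5 K, ΔS = +0.12 psu (deep − shallow).
Δρ/ρ₀ = −αΔT + βΔS = 1.445 × 10⁻³ + 9.00 × 10⁻⁵ = 1.535 × 10⁻³, so Δρ ≈ 1.572 kg m⁻³.
N² = (g/ρ₀)·Δρ/Δz = g·(Δρ/ρ₀)/Δz = 9.8 × 1.535 × 10⁻³ / 68 = 2.2122 × 10⁻⁴ s⁻².
N = √(2.2122 × 10⁻⁴) = 0.014873 rad s⁻¹ → T = 2π/N = 422.46 s = 7.0410 min ≈ 7.04 min.

7.04 min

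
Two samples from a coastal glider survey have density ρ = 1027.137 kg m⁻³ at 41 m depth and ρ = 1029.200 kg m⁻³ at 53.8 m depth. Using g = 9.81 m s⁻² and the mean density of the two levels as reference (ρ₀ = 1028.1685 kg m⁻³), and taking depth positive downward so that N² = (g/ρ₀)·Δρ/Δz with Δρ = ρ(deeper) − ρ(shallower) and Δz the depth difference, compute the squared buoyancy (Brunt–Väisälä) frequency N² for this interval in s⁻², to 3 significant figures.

1.54 × 10⁻³ s⁻²

Δρ = 1029.200 − 1027.137 = 2.063 kg m⁻³ over Δz = 53.8 − 41 = 12.8 m.
N² = (9.81/1028.1685) × (2.063/12.8) = 1.5378 × 10⁻³ s⁻² ≈ 1.54 × 10⁻³ s⁻².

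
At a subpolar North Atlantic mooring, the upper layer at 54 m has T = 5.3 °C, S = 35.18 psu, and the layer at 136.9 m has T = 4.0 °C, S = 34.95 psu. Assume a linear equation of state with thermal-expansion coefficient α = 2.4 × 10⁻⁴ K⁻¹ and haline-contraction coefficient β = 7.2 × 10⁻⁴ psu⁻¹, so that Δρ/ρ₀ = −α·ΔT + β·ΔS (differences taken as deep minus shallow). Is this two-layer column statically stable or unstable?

ΔT = 4.0 − 5.3 = -1.3 K and ΔS = 34.95 − 35.18 = -0.23 psu (deep − shallow).
−αΔT = 3.12 × 10⁻⁴; βΔS = -1.656 × 10⁻⁴; sum Δρ/ρ₀ = 1.464 × 10⁻⁴.
Δρ/ρ₀ > 0, so Δρ > 0: deeper water is denser → statically stable.

stable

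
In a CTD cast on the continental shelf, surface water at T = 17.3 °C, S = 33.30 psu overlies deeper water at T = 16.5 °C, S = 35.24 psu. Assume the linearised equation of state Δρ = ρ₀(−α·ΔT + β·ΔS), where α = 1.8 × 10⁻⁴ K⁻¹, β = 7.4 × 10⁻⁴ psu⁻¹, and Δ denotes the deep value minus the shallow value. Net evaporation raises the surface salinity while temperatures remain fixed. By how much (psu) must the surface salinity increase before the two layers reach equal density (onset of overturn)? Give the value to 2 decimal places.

Neutral buoyancy requires −α(T_deep − T_surf) + β(S_deep − S_surf′) = 0.
S_surf′ = S_deep − (α/β)·ΔT = 35.24 − (1.8 × 10⁻⁴/7.4 × 10⁻⁴)·(-0.8) = 35.4346 psu.
Increase required: 35.4346 − 33.30 = 2.1346 psu.

2.13 psu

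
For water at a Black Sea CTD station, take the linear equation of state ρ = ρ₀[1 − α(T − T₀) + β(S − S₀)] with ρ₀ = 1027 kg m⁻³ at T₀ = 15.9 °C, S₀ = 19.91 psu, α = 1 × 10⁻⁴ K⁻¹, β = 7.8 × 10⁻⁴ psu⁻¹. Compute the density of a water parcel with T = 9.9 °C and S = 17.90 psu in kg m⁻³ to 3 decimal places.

1026.006 kg m⁻³

T − T₀ = -6.0 K, S − S₀ = -2.01 psu.
Bracket = 1 − α·(-6.0) + β·(-2.01) = 1 + (-9.678 × 10⁻⁴) = 0.9990322.
ρ = 1027 × 0.9990322 = 1026.006 kg m⁻³.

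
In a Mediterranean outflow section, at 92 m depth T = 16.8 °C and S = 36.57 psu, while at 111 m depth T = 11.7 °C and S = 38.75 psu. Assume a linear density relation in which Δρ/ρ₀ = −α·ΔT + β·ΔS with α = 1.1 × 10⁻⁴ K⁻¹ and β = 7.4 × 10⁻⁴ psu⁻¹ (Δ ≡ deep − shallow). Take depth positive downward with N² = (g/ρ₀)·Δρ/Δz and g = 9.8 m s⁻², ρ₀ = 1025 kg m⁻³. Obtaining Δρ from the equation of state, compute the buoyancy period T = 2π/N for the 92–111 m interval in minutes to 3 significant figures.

ΔT = -5.1 K, ΔS = +2.18 psu (deep − shallow).
Δρ/ρ₀ = −αΔT + βΔS = 5.61 × 10⁻⁴ + 1.6132 × 10⁻³ = 2.1742 × 10⁻³, so Δρ ≈ 2.229 kg m⁻³.
N² = (g/ρ₀)·Δρ/Δz = g·(Δρ/ρ₀)/Δz = 9.8 × 2.1742 × 10⁻³ / 19 = 1.1214 × 10⁻³ s⁻².
N = √(1.1214 × 10⁻³) = 0.033487 rad s⁻¹ → T = 2π/N = 187.63 s = 3.1272 min ≈ 3.13 min.

3.13 min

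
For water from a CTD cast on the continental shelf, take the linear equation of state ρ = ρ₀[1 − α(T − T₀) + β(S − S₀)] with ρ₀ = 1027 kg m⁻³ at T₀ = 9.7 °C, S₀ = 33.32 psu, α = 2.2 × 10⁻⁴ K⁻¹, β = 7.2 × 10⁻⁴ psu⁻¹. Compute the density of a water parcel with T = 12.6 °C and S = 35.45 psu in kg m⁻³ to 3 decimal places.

T − T₀ = +2.9 K, S − S₀ = +2.13 psu.
Bracket = 1 − α·(+2.9) + β·(+2.13) = 1 + (8.956 × 10⁻⁴) = 1.0008956.
ρ = 1027 × 1.0008956 = 1027.920 kg m⁻³.

1027.920 kg m⁻³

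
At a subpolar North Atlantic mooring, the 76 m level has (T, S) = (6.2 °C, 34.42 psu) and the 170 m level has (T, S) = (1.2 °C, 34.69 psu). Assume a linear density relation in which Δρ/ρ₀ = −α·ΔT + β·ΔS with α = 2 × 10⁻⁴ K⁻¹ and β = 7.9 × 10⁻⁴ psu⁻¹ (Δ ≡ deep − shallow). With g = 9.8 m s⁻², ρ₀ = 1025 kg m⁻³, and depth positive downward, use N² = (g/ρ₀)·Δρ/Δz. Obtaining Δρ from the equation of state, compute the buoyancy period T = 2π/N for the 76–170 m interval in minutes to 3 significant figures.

9.31 min

ΔT = -5.0 K, ΔS = +0.27 psu (deep − shallow).
Δρ/ρ₀ = −αΔT + βΔS = 1.00 × 10⁻³ + 2.133 × 10⁻⁴ = 1.2133 × 10⁻³, so Δρ ≈ 1.244 kg m⁻³.
N² = (g/ρ₀)·Δρ/Δz = g·(Δρ/ρ₀)/Δz = 9.8 × 1.2133 × 10⁻³ / 94 = 1.2649 × 10⁻⁴ s⁻².
N = √(1.2649 × 10⁻⁴) = 0.011247 rad s⁻¹ → T = 2π/N = 558.65 s = 9.3108 min ≈ 9.31 min.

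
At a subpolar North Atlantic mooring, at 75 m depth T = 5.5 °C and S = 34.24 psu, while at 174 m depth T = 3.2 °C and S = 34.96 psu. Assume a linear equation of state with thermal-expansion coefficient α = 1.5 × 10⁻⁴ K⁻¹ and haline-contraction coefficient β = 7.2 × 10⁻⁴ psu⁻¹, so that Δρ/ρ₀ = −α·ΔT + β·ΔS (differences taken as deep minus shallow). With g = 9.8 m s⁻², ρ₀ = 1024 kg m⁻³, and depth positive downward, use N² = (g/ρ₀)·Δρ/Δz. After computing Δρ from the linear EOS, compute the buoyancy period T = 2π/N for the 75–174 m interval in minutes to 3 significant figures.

11.3 min

ΔT = -2.3 K, ΔS = +0.72 psu (deep − shallow).
Δρ/ρ₀ = −αΔT + βΔS = 3.45 × 10⁻⁴ + 5.184 × 10⁻⁴ = 8.634 × 10⁻⁴, so Δρ ≈ 0.8841 kg m⁻³.
N² = (g/ρ₀)·Δρ/Δz = g·(Δρ/ρ₀)/Δz = 9.8 × 8.634 × 10⁻⁴ / 99 = 8.5468 × 10⁻⁵ s⁻².
N = √(8.5468 × 10⁻⁵) = 9.2449 × 10⁻³ rad s⁻¹ → T = 2π/N = 679.64 s = 11.327 min ≈ 11.3 min.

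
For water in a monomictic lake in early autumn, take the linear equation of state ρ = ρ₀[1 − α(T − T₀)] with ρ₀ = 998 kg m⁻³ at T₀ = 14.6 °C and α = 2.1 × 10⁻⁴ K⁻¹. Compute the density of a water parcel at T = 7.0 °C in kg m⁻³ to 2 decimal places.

T − T₀ = -7.6 K.
Bracket = 1 − α·(-7.6) = 1 + (1.596 × 10⁻³) = 1.0015960.
ρ = 998 × 1.0015960 = 999.59 kg m⁻³.

999.59 kg m⁻³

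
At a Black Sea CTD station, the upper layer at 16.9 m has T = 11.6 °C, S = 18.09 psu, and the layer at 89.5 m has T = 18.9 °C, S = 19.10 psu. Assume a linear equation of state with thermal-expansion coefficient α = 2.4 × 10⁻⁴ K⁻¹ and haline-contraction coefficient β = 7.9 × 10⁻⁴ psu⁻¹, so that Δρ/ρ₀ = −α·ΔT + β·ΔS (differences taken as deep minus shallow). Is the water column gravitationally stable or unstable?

unstable

ΔT = 18.9 − 11.6 = +7.3 K and ΔS = 19.10 − 18.09 = +1.01 psu (deep − shallow).
−αΔT = -1.752 × 10⁻³; βΔS = 7.979 × 10⁻⁴; sum Δρ/ρ₀ = -9.541 × 10⁻⁴.
Δρ/ρ₀ < 0, so Δρ < 0: deeper water is lighter → statically unstable; the column would overturn.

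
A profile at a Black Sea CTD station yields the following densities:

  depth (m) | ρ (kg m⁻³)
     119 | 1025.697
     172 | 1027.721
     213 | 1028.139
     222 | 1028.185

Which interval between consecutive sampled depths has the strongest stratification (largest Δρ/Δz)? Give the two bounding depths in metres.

119–172 m

Compute the density gradient over each adjacent pair:
  119–172 m: Δρ/Δz = 2.024/53 = 0.038 kg m⁻⁴
  172–213 m: Δρ/Δz = 0.418/41 = 0.010 kg m⁻⁴
  213–222 m: Δρ/Δz = 0.046/9 = 5.1 × 10⁻³ kg m⁻⁴
The largest gradient is in the 119–172 m interval — the pycnocline.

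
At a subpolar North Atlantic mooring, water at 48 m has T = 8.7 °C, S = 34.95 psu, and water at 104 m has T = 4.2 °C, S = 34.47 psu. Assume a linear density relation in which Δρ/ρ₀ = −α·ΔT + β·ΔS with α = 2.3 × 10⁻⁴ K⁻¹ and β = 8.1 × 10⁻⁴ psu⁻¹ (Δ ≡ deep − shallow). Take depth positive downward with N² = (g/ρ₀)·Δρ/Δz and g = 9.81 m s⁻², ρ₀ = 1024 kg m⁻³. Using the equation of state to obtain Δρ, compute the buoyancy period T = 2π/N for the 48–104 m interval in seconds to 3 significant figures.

591 s

ΔT = -4.5 K, ΔS = -0.48 psu (deep − shallow).
Δρ/ρ₀ = −αΔT + βΔS = 1.035 × 10⁻³ − 3.888 × 10⁻⁴ = 6.462 × 10⁻⁴, so Δρ ≈ 0.6617 kg m⁻³.
N² = (g/ρ₀)·Δρ/Δz = g·(Δρ/ρ₀)/Δz = 9.81 × 6.462 × 10⁻⁴ / 56 = 1.1320 × 10⁻⁴ s⁻².
N = √(1.1320 × 10⁻⁴) = 0.010640 rad s⁻¹ → T = 2π/N = 590.52 s ≈ 591 s.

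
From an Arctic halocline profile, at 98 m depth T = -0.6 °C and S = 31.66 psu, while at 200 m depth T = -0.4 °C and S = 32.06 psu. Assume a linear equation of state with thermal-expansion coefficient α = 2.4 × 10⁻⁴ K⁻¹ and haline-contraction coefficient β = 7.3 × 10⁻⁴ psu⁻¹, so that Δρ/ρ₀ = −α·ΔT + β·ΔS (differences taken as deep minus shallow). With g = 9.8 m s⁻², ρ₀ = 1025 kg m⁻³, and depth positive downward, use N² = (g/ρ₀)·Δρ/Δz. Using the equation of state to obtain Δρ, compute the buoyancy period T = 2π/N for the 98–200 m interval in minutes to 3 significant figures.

ΔT = +0.2 K, ΔS = +0.40 psu (deep − shallow).
Δρ/ρ₀ = −αΔT + βΔS = -4.80 × 10⁻⁵ + 2.92 × 10⁻⁴ = 2.44 × 10⁻⁴, so Δρ ≈ 0.2501 kg m⁻³.
N² = (g/ρ₀)·Δρ/Δz = g·(Δρ/ρ₀)/Δz = 9.8 × 2.44 × 10⁻⁴ / 102 = 2.3443 × 10⁻⁵ s⁻².
N = √(2.3443 × 10⁻⁵) = 4.8418 × 10⁻³ rad s⁻¹ → T = 2π/N = 1.2977 × 10³ s = 21.628 min ≈ 21.6 min.

21.6 min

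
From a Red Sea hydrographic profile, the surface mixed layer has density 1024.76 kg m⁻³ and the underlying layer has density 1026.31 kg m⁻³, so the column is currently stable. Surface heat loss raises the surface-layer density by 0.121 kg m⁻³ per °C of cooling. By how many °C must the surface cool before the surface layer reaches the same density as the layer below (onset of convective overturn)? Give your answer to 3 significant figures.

Density deficit of the surface layer: 1026.31 − 1024.76 = 1.55 kg m⁻³.
Required change = 1.55 / 0.121 = 12.8 °C.

12.8 °C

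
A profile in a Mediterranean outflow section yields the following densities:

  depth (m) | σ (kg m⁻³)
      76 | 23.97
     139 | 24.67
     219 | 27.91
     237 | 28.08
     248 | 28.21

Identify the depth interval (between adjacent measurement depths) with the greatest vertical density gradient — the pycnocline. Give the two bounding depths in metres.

139–219 m

Compute the density gradient over each adjacent pair:
  76–139 m: Δρ/Δz = 0.70/63 = 0.011 kg m⁻⁴
  139–219 m: Δρ/Δz = 3.24/80 = 0.041 kg m⁻⁴
  219–237 m: Δρ/Δz = 0.17/18 = 9.4 × 10⁻³ kg m⁻⁴
  237–248 m: Δρ/Δz = 0.13/11 = 0.012 kg m⁻⁴
The largest gradient is in the 139–219 m interval — the pycnocline.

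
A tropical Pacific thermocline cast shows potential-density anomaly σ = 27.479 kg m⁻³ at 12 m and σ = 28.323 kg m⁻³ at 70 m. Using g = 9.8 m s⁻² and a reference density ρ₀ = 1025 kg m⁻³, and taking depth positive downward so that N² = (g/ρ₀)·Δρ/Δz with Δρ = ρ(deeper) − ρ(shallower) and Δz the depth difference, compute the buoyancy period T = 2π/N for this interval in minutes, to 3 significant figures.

8.88 min

Δρ = 1028.323 − 1027.479 = 0.844 kg m⁻³ over Δz = 70 − 12 = 58 m.
N² = (9.8/1025) × (0.844/58) = 1.3913 × 10⁻⁴ s⁻².
N = √(1.3913 × 10⁻⁴) = 0.011795 rad s⁻¹, so T = 2π/N = 532.70 s = 8.8783 min ≈ 8.88 min.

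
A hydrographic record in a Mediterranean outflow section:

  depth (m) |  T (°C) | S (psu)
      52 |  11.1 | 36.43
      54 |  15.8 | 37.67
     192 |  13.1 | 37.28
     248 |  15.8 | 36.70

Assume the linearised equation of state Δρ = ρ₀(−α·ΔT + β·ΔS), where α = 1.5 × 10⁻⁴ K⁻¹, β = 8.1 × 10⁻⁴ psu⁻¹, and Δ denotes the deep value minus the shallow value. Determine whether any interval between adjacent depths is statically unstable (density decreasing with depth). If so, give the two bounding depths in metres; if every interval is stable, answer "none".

192–248 m

Evaluate Δρ/ρ₀ = −αΔT + βΔS across each adjacent pair:
  52–54 m: −αΔT+βΔS = −(1.5 × 10⁻⁴)(+4.7)+(8.1 × 10⁻⁴)(+1.24) = 3.0 × 10⁻⁴ → stable
  54–192 m: −αΔT+βΔS = −(1.5 × 10⁻⁴)(-2.7)+(8.1 × 10⁻⁴)(-0.39) = 8.9 × 10⁻⁵ → stable
  192–248 m: −αΔT+βΔS = −(1.5 × 10⁻⁴)(+2.7)+(8.1 × 10⁻⁴)(-0.58) = -8.7 × 10⁻⁴ → UNSTABLE
The 192–248 m interval has Δρ < 0: lighter water underlies denser water.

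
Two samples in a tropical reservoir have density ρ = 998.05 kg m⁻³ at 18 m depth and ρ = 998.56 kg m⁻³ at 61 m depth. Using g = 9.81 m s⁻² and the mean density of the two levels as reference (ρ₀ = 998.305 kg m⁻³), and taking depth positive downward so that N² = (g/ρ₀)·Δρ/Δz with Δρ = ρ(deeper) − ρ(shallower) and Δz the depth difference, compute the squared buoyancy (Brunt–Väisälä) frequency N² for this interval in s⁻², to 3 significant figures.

1.17 × 10⁻⁴ s⁻²

Δρ = 998.56 − 998.05 = 0.51 kg m⁻³ over Δz = 61 − 18 = 43 m.
N² = (9.81/998.305) × (0.51/43) = 1.1655 × 10⁻⁴ s⁻² ≈ 1.17 × 10⁻⁴ s⁻².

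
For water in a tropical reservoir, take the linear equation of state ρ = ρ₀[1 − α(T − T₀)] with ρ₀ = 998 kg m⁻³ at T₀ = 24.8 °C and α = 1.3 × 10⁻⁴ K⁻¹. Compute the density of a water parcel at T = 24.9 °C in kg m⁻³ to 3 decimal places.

997.987 kg m⁻³

T − T₀ = +0.1 K.
Bracket = 1 − α·(+0.1) = 1 + (-1.30 × 10⁻⁵) = 0.9999870.
ρ = 998 × 0.9999870 = 997.987 kg m⁻³.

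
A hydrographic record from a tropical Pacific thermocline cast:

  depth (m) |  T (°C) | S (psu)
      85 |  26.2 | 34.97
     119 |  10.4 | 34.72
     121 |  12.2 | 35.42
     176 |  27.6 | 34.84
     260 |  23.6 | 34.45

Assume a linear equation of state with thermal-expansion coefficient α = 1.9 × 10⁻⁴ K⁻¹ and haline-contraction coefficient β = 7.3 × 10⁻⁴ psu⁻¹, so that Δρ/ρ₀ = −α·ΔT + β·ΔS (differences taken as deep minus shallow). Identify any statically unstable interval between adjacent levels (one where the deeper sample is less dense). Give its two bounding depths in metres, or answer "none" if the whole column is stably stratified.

121–176 m

Evaluate Δρ/ρ₀ = −αΔT + βΔS across each adjacent pair:
  85–119 m: −αΔT+βΔS = −(1.9 × 10⁻⁴)(-15.8)+(7.3 × 10⁻⁴)(-0.25) = 2.8 × 10⁻³ → stable
  119–121 m: −αΔT+βΔS = −(1.9 × 10⁻⁴)(+1.8)+(7.3 × 10⁻⁴)(+0.70) = 1.7 × 10⁻⁴ → stable
  121–176 m: −αΔT+βΔS = −(1.9 × 10⁻⁴)(+15.4)+(7.3 × 10⁻⁴)(-0.58) = -3.3 × 10⁻³ → UNSTABLE
  176–260 m: −αΔT+βΔS = −(1.9 × 10⁻⁴)(-4.0)+(7.3 × 10⁻⁴)(-0.39) = 4.8 × 10⁻⁴ → stable
The 121–176 m interval has Δρ < 0: lighter water underlies denser water.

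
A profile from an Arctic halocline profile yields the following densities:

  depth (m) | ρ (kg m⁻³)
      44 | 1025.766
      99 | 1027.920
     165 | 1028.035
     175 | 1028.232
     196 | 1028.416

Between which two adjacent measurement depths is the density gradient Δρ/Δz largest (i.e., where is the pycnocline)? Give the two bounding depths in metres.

Compute the density gradient over each adjacent pair:
  44–99 m: Δρ/Δz = 2.154/55 = 0.039 kg m⁻⁴
  99–165 m: Δρ/Δz = 0.115/66 = 1.7 × 10⁻³ kg m⁻⁴
  165–175 m: Δρ/Δz = 0.197/10 = 0.020 kg m⁻⁴
  175–196 m: Δρ/Δz = 0.184/21 = 8.8 × 10⁻³ kg m⁻⁴
The largest gradient is in the 44–99 m interval — the pycnocline.

44–99 m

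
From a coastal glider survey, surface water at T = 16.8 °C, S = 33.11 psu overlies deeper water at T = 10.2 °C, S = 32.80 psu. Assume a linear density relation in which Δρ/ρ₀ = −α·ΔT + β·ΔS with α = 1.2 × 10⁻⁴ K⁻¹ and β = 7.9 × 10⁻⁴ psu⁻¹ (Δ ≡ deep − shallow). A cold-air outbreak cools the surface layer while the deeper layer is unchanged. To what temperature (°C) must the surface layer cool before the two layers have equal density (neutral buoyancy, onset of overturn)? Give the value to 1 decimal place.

12.2 °C

Neutral buoyancy requires Δρ = 0, i.e. −α(T_deep − T_surf′) + β(S_deep − S_surf) = 0.
T_surf′ = T_deep − (β/α)·ΔS = 10.2 − (7.9 × 10⁻⁴/1.2 × 10⁻⁴)·(-0.31) = 12.241 °C.
Cooling required: 16.8 − (12.241) = 4.559 °C.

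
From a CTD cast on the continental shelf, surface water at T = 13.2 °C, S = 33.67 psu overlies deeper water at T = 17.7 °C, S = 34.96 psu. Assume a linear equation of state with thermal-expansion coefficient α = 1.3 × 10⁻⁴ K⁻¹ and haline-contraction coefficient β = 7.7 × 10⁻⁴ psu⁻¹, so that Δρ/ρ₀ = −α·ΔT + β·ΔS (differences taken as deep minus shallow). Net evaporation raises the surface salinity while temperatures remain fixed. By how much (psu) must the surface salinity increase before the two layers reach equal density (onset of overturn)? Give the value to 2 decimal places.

0.53 psu

Neutral buoyancy requires −α(T_deep − T_surf) + β(S_deep − S_surf′) = 0.
S_surf′ = S_deep − (α/β)·ΔT = 34.96 − (1.3 × 10⁻⁴/7.7 × 10⁻⁴)·(+4.5) = 34.2003 psu.
Increase required: 34.2003 − 33.67 = 0.5303 psu.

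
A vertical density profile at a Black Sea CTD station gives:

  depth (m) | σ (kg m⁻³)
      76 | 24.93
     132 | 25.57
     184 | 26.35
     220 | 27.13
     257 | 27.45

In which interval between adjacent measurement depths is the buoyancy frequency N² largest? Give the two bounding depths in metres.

184–220 m

Compute the density gradient over each adjacent pair:
  76–132 m: Δρ/Δz = 0.64/56 = 0.011 kg m⁻⁴
  132–184 m: Δρ/Δz = 0.78/52 = 0.015 kg m⁻⁴
  184–220 m: Δρ/Δz = 0.78/36 = 0.022 kg m⁻⁴
  220–257 m: Δρ/Δz = 0.32/37 = 8.6 × 10⁻³ kg m⁻⁴
The largest gradient is in the 184–220 m interval — the pycnocline.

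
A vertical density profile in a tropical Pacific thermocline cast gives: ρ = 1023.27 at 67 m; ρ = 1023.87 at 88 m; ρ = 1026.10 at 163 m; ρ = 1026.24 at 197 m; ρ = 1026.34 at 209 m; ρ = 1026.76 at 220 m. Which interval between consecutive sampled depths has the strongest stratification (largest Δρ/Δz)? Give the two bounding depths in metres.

209–220 m

Compute the density gradient over each adjacent pair:
  67–88 m: Δρ/Δz = 0.60/21 = 0.029 kg m⁻⁴
  88–163 m: Δρ/Δz = 2.23/75 = 0.030 kg m⁻⁴
  163–197 m: Δρ/Δz = 0.14/34 = 4.1 × 10⁻³ kg m⁻⁴
  197–209 m: Δρ/Δz = 0.10/12 = 8.3 × 10⁻³ kg m⁻⁴
  209–220 m: Δρ/Δz = 0.42/11 = 0.038 kg m⁻⁴
The largest gradient is in the 209–220 m interval — the pycnocline.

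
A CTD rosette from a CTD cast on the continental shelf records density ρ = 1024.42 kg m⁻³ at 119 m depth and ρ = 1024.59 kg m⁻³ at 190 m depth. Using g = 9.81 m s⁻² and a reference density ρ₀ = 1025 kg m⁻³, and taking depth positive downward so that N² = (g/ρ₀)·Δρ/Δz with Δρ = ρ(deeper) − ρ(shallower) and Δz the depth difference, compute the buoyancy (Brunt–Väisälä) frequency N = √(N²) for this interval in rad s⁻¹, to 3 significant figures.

4.79 × 10⁻³ rad s⁻¹

Δρ = 1024.59 − 1024.42 = 0.17 kg m⁻³ over Δz = 190 − 119 = 71 m.
N² = (9.81/1025) × (0.17/71) = 2.2916 × 10⁻⁵ s⁻².
N = √(2.2916 × 10⁻⁵) = 4.7871 × 10⁻³ rad s⁻¹ ≈ 4.79 × 10⁻³ rad s⁻¹.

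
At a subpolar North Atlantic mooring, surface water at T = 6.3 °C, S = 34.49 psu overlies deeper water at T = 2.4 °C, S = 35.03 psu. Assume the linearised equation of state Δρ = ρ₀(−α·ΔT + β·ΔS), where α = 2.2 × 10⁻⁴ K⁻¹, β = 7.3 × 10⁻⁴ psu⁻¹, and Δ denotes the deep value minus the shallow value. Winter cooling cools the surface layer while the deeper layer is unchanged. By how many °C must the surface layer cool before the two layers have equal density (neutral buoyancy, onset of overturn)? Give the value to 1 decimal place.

5.7 °C

Neutral buoyancy requires Δρ = 0, i.e. −α(T_deep − T_surf′) + β(S_deep − S_surf) = 0.
T_surf′ = T_deep − (β/α)·ΔS = 2.4 − (7.3 × 10⁻⁴/2.2 × 10⁻⁴)·(+0.54) = 0.608 °C.
Cooling required: 6.3 − (0.608) = 5.692 °C.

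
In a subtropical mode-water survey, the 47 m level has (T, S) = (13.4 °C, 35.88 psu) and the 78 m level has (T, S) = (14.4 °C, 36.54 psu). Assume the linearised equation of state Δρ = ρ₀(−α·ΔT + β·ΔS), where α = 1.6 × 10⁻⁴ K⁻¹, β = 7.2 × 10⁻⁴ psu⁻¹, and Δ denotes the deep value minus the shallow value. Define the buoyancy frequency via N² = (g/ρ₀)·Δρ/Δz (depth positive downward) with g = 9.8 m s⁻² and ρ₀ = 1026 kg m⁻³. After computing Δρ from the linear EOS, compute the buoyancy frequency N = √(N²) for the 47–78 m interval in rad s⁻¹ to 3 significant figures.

9.98 × 10⁻³ rad s⁻¹

ΔT = +1.0 K, ΔS = +0.66 psu (deep − shallow).
Δρ/ρ₀ = −αΔT + βΔS = -1.60 × 10⁻⁴ + 4.752 × 10⁻⁴ = 3.152 × 10⁻⁴, so Δρ ≈ 0.3234 kg m⁻³.
N² = (g/ρ₀)·Δρ/Δz = g·(Δρ/ρ₀)/Δz = 9.8 × 3.152 × 10⁻⁴ / 31 = 9.9644 × 10⁻⁵ s⁻².
N = √(9.9644 × 10⁻⁵) = 9.9822 × 10⁻³ rad s⁻¹ ≈ 9.98 × 10⁻³ rad s⁻¹.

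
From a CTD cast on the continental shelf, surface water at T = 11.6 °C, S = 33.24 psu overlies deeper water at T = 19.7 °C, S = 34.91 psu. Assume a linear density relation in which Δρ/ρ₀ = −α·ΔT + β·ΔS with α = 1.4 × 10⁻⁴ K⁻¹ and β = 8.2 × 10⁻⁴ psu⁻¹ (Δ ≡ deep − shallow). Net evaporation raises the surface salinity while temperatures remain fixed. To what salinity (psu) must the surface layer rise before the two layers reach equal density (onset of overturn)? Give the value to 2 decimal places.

33.53 psu

Neutral buoyancy requires −α(T_deep − T_surf) + β(S_deep − S_surf′) = 0.
S_surf′ = S_deep − (α/β)·ΔT = 34.91 − (1.4 × 10⁻⁴/8.2 × 10⁻⁴)·(+8.1) = 33.5271 psu.
Increase required: 33.5271 − 33.24 = 0.2871 psu.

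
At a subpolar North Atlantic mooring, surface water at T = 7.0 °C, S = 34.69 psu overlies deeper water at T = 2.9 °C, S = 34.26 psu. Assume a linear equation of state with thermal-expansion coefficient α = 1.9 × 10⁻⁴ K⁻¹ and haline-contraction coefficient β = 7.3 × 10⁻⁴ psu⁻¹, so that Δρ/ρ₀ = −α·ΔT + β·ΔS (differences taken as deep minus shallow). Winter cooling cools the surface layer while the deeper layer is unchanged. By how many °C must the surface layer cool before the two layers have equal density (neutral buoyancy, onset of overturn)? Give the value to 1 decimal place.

Neutral buoyancy requires Δρ = 0, i.e. −α(T_deep − T_surf′) + β(S_deep − S_surf) = 0.
T_surf′ = T_deep − (β/α)·ΔS = 2.9 − (7.3 × 10⁻⁴/1.9 × 10⁻⁴)·(-0.43) = 4.552 °C.
Cooling required: 7.0 − (4.552) = 2.448 °C.

2.4 °C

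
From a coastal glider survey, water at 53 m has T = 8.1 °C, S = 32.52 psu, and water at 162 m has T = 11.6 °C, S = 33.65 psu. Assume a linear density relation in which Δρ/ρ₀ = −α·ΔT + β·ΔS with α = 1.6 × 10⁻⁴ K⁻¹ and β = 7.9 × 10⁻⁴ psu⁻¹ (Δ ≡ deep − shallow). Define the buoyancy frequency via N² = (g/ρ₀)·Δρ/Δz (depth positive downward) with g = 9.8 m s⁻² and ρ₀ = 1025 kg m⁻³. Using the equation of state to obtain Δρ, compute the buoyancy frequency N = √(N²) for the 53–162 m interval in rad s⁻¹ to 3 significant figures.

ΔT = +3.5 K, ΔS = +1.13 psu (deep − shallow).
Δρ/ρ₀ = −αΔT + βΔS = -5.60 × 10⁻⁴ + 8.927 × 10⁻⁴ = 3.327 × 10⁻⁴, so Δρ ≈ 0.3410 kg m⁻³.
N² = (g/ρ₀)·Δρ/Δz = g·(Δρ/ρ₀)/Δz = 9.8 × 3.327 × 10⁻⁴ / 109 = 2.9912 × 10⁻⁵ s⁻².
N = √(2.9912 × 10⁻⁵) = 5.4692 × 10⁻³ rad s⁻¹ ≈ 5.47 × 10⁻³ rad s⁻¹.

5.47 × 10⁻³ rad s⁻¹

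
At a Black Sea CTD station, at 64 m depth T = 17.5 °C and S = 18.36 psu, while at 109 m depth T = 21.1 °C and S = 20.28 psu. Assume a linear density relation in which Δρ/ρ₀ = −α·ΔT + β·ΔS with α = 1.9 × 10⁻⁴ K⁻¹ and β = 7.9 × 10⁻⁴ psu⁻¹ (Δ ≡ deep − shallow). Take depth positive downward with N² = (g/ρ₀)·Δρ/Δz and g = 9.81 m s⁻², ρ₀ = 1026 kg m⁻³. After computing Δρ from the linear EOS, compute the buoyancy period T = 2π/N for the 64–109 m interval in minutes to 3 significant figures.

7.77 min

ΔT = +3.6 K, ΔS = +1.92 psu (deep − shallow).
Δρ/ρ₀ = −αΔT + βΔS = -6.84 × 10⁻⁴ + 1.5168 × 10⁻³ = 8.328 × 10⁻⁴, so Δρ ≈ 0.8545 kg m⁻³.
N² = (g/ρ₀)·Δρ/Δz = g·(Δρ/ρ₀)/Δz = 9.81 × 8.328 × 10⁻⁴ / 45 = 1.8155 × 10⁻⁴ s⁻².
N = √(1.8155 × 10⁻⁴) = 0.013474 rad s⁻¹ → T = 2π/N = 466.32 s = 7.7720 min ≈ 7.77 min.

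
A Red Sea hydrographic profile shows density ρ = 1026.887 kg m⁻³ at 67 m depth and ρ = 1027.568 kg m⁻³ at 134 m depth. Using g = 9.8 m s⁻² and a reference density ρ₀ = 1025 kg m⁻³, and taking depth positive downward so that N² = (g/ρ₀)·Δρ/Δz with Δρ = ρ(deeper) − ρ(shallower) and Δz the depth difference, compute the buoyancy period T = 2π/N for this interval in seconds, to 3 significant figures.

637 s

Δρ = 1027.568 − 1026.887 = 0.681 kg m⁻³ over Δz = 134 − 67 = 67 m.
N² = (9.8/1025) × (0.681/67) = 9.7179 × 10⁻⁵ s⁻².
N = √(9.7179 × 10⁻⁵) = 9.8579 × 10⁻³ rad s⁻¹, so T = 2π/N = 637.38 s ≈ 637 s.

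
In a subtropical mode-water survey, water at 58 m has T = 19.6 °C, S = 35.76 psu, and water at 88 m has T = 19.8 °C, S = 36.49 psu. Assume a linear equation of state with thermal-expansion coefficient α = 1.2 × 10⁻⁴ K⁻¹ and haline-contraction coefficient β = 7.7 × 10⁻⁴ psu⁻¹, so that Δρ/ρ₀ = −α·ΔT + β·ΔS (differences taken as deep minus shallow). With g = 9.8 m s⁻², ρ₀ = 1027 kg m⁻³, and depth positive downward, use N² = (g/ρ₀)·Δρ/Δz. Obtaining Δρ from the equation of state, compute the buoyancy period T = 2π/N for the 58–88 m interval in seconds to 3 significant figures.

474 s

ΔT = +0.2 K, ΔS = +0.73 psu (deep − shallow).
Δρ/ρ₀ = −αΔT + βΔS = -2.40 × 10⁻⁵ + 5.621 × 10⁻⁴ = 5.381 × 10⁻⁴, so Δρ ≈ 0.5526 kg m⁻³.
N² = (g/ρ₀)·Δρ/Δz = g·(Δρ/ρ₀)/Δz = 9.8 × 5.381 × 10⁻⁴ / 30 = 1.7578 × 10⁻⁴ s⁻².
N = √(1.7578 × 10⁻⁴) = 0.013258 rad s⁻¹ → T = 2π/N = 473.92 s ≈ 474 s.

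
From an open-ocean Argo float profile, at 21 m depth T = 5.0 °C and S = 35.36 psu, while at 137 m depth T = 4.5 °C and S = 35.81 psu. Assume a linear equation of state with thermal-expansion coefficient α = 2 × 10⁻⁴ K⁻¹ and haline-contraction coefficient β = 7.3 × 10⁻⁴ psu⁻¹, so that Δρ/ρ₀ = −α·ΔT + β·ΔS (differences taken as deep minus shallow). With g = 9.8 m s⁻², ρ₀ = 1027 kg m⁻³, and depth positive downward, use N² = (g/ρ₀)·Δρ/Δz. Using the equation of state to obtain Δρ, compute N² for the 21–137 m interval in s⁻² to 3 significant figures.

ΔT = -0.5 K, ΔS = +0.45 psu (deep − shallow).
Δρ/ρ₀ = −αΔT + βΔS = 1.00 × 10⁻⁴ + 3.285 × 10⁻⁴ = 4.285 × 10⁻⁴, so Δρ ≈ 0.4401 kg m⁻³.
N² = (g/ρ₀)·Δρ/Δz = g·(Δρ/ρ₀)/Δz = 9.8 × 4.285 × 10⁻⁴ / 116 = 3.6201 × 10⁻⁵ s⁻² ≈ 3.62 × 10⁻⁵ s⁻².

3.62 × 10⁻⁵ s⁻²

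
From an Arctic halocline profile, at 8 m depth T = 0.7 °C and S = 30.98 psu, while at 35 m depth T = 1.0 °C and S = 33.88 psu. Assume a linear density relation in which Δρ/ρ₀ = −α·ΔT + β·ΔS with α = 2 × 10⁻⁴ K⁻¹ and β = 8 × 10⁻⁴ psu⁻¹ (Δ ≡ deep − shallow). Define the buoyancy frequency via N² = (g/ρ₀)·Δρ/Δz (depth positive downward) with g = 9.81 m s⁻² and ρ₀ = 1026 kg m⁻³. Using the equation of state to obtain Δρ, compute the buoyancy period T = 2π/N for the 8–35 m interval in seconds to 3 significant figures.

ΔT = +0.3 K, ΔS = +2.90 psu (deep − shallow).
Δρ/ρ₀ = −αΔT + βΔS = -6.00 × 10⁻⁵ + 2.32 × 10⁻³ = 2.26 × 10⁻³, so Δρ ≈ 2.319 kg m⁻³.
N² = (g/ρ₀)·Δρ/Δz = g·(Δρ/ρ₀)/Δz = 9.81 × 2.26 × 10⁻³ / 27 = 8.2113 × 10⁻⁴ s⁻².
N = √(8.2113 × 10⁻⁴) = 0.028655 rad s⁻¹ → T = 2π/N = 219.27 s ≈ 219 s.

219 s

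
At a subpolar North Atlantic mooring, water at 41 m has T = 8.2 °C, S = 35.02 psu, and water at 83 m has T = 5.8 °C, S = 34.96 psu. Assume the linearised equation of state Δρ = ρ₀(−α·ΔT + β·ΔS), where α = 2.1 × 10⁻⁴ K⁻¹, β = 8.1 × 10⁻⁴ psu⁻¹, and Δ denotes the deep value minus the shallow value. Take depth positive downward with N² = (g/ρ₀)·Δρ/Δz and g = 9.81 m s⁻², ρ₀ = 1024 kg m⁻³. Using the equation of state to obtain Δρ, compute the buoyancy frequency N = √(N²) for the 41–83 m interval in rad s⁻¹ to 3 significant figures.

0.0103 rad s⁻¹

ΔT = -2.4 K, ΔS = -0.06 psu (deep − shallow).
Δρ/ρ₀ = −αΔT + βΔS = 5.04 × 10⁻⁴ − 4.86 × 10⁻⁵ = 4.554 × 10⁻⁴, so Δρ ≈ 0.4663 kg m⁻³.
N² = (g/ρ₀)·Δρ/Δz = g·(Δρ/ρ₀)/Δz = 9.81 × 4.554 × 10⁻⁴ / 42 = 1.0637 × 10⁻⁴ s⁻².
N = √(1.0637 × 10⁻⁴) = 0.010314 rad s⁻¹ ≈ 0.0103 rad s⁻¹.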